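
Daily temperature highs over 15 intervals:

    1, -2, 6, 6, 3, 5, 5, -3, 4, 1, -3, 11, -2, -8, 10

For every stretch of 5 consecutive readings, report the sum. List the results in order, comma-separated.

1 -2 6 6 3 → sum 14
-2 6 6 3 5 → sum 18
6 6 3 5 5 → sum 25
6 3 5 5 -3 → sum 16
3 5 5 -3 4 → sum 14
5 5 -3 4 1 → sum 12
5 -3 4 1 -3 → sum 4
-3 4 1 -3 11 → sum 10
4 1 -3 11 -2 → sum 11
1 -3 11 -2 -8 → sum -1
-3 11 -2 -8 10 → sum 8

14, 18, 25, 16, 14, 12, 4, 10, 11, -1, 8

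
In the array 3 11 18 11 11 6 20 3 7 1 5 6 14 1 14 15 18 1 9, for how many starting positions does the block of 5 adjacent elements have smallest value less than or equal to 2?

(3, 11, 18, 11, 11) → min 3
(11, 18, 11, 11, 6) → min 6
(18, 11, 11, 6, 20) → min 6
(11, 11, 6, 20, 3) → min 3
(11, 6, 20, 3, 7) → min 3
(6, 20, 3, 7, 1) → min 1  ≤ 2 ✓
(20, 3, 7, 1, 5) → min 1  ≤ 2 ✓
(3, 7, 1, 5, 6) → min 1  ≤ 2 ✓
(7, 1, 5, 6, 14) → min 1  ≤ 2 ✓
(1, 5, 6, 14, 1) → min 1  ≤ 2 ✓
(5, 6, 14, 1, 14) → min 1  ≤ 2 ✓
(6, 14, 1, 14, 15) → min 1  ≤ 2 ✓
(14, 1, 14, 15, 18) → min 1  ≤ 2 ✓
(1, 14, 15, 18, 1) → min 1  ≤ 2 ✓
(14, 15, 18, 1, 9) → min 1  ≤ 2 ✓
10 windows satisfy the condition.

10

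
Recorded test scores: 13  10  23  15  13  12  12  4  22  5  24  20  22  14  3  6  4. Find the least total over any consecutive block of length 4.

(13, 10, 23, 15) → sum 61
(10, 23, 15, 13) → sum 61
(23, 15, 13, 12) → sum 63
(15, 13, 12, 12) → sum 52
(13, 12, 12, 4) → sum 41
(12, 12, 4, 22) → sum 50
(12, 4, 22, 5) → sum 43
(4, 22, 5, 24) → sum 55
(22, 5, 24, 20) → sum 71
(5, 24, 20, 22) → sum 71
(24, 20, 22, 14) → sum 80
(20, 22, 14, 3) → sum 59
(22, 14, 3, 6) → sum 45
(14, 3, 6, 4) → sum 27
Least of these is 27.

27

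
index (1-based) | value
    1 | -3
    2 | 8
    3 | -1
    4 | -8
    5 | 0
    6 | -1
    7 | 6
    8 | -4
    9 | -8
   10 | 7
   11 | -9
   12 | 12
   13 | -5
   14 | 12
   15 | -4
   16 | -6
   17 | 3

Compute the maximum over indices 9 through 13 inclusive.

Elements at indices 9..13: -8, 7, -9, 12, -5
max(-8, 7, -9, 12, -5) = 12

12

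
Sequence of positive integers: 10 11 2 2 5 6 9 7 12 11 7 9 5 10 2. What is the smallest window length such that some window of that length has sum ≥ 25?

3

add 10: running sum 10 < 25
add 11: running sum 21 < 25
add 2: running sum 23 < 25
end 3: [10, 11, 2, 2] sum 25, len 4
end 4: [10, 11, 2, 2, 5] sum 30, len 5
end 5: [11, 2, 2, 5, 6] sum 26, len 5
end 6: [11, 2, 2, 5, 6, 9] sum 35, len 6
end 7: [5, 6, 9, 7] sum 27, len 4
end 8: [9, 7, 12] sum 28, len 3
end 9: [7, 12, 11] sum 30, len 3
end 10: [12, 11, 7] sum 30, len 3
end 11: [11, 7, 9] sum 27, len 3
end 12: [11, 7, 9, 5] sum 32, len 4
end 13: [7, 9, 5, 10] sum 31, len 4
end 14: [9, 5, 10, 2] sum 26, len 4
Shortest qualifying length: 3.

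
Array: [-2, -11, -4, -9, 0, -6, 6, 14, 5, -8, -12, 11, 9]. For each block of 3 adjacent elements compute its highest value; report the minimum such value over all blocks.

Window maxs for each of the 11 positions:
[-2, -11, -4] → max -2
[-11, -4, -9] → max -4
[-4, -9, 0] → max 0
[-9, 0, -6] → max 0
[0, -6, 6] → max 6
[-6, 6, 14] → max 14
[6, 14, 5] → max 14
[14, 5, -8] → max 14
[5, -8, -12] → max 5
[-8, -12, 11] → max 11
[-12, 11, 9] → max 11
Minimum of these is -4.

-4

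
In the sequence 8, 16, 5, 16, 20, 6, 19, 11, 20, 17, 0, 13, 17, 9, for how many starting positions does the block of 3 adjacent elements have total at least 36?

9

(8, 16, 5) → sum 29
(16, 5, 16) → sum 37  ≥ 36 ✓
(5, 16, 20) → sum 41  ≥ 36 ✓
(16, 20, 6) → sum 42  ≥ 36 ✓
(20, 6, 19) → sum 45  ≥ 36 ✓
(6, 19, 11) → sum 36  ≥ 36 ✓
(19, 11, 20) → sum 50  ≥ 36 ✓
(11, 20, 17) → sum 48  ≥ 36 ✓
(20, 17, 0) → sum 37  ≥ 36 ✓
(17, 0, 13) → sum 30
(0, 13, 17) → sum 30
(13, 17, 9) → sum 39  ≥ 36 ✓
9 windows satisfy the condition.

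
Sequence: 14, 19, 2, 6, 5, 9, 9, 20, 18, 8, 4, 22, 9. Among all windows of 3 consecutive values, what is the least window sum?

(14, 19, 2) → sum 35
(19, 2, 6) → sum 27
(2, 6, 5) → sum 13
(6, 5, 9) → sum 20
(5, 9, 9) → sum 23
(9, 9, 20) → sum 38
(9, 20, 18) → sum 47
(20, 18, 8) → sum 46
(18, 8, 4) → sum 30
(8, 4, 22) → sum 34
(4, 22, 9) → sum 35
Least of these is 13.

13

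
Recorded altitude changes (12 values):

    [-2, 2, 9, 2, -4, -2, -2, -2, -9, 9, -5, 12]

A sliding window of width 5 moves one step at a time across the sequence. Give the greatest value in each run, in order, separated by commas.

9, 9, 9, 2, -2, 9, 9, 12

(-2, 2, 9, 2, -4) → max 9
(2, 9, 2, -4, -2) → max 9
(9, 2, -4, -2, -2) → max 9
(2, -4, -2, -2, -2) → max 2
(-4, -2, -2, -2, -9) → max -2
(-2, -2, -2, -9, 9) → max 9
(-2, -2, -9, 9, -5) → max 9
(-2, -9, 9, -5, 12) → max 12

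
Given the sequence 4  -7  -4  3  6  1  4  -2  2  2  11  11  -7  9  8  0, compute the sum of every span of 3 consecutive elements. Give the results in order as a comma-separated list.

-7, -8, 5, 10, 11, 3, 4, 2, 15, 24, 15, 13, 10, 17

4 -7 -4 → sum -7
-7 -4 3 → sum -8
-4 3 6 → sum 5
3 6 1 → sum 10
6 1 4 → sum 11
1 4 -2 → sum 3
4 -2 2 → sum 4
-2 2 2 → sum 2
2 2 11 → sum 15
2 11 11 → sum 24
11 11 -7 → sum 15
11 -7 9 → sum 13
-7 9 8 → sum 10
9 8 0 → sum 17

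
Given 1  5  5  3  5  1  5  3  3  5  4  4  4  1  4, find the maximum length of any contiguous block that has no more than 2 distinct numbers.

Extend right; when distinct count exceeds 2, shrink from the left:
add 1: window [1] (1 distinct), len 1
add 5: window [1, 5] (2 distinct), len 2
add 5: window [1, 5, 5] (2 distinct), len 3
add 3: window [5, 5, 3] (2 distinct), len 3
add 5: window [5, 5, 3, 5] (2 distinct), len 4
add 1: window [5, 1] (2 distinct), len 2
add 5: window [5, 1, 5] (2 distinct), len 3
add 3: window [5, 3] (2 distinct), len 2
add 3: window [5, 3, 3] (2 distinct), len 3
add 5: window [5, 3, 3, 5] (2 distinct), len 4
add 4: window [5, 4] (2 distinct), len 2
add 4: window [5, 4, 4] (2 distinct), len 3
add 4: window [5, 4, 4, 4] (2 distinct), len 4
add 1: window [4, 4, 4, 1] (2 distinct), len 4
add 4: window [4, 4, 4, 1, 4] (2 distinct), len 5
Longest length with ≤2 distinct: 5.

5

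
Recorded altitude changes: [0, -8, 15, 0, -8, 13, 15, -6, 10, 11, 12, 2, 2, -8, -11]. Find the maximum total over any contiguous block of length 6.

55

Each size-6 window and its sum:
0 -8 15 0 -8 13 → sum 12
-8 15 0 -8 13 15 → sum 27
15 0 -8 13 15 -6 → sum 29
0 -8 13 15 -6 10 → sum 24
-8 13 15 -6 10 11 → sum 35
13 15 -6 10 11 12 → sum 55
15 -6 10 11 12 2 → sum 44
-6 10 11 12 2 2 → sum 31
10 11 12 2 2 -8 → sum 29
11 12 2 2 -8 -11 → sum 8
Maximum of these is 55.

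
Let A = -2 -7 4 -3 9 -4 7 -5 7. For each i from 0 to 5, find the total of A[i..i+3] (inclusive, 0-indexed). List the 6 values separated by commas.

-8, 3, 6, 9, 7, 5

Sliding a size-4 window across the 9 values:
[-2, -7, 4, -3] → sum -8
[-7, 4, -3, 9] → sum 3
[4, -3, 9, -4] → sum 6
[-3, 9, -4, 7] → sum 9
[9, -4, 7, -5] → sum 7
[-4, 7, -5, 7] → sum 5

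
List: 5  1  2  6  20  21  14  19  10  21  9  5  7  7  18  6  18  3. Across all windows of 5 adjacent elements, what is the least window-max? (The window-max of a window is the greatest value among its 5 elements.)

18

5 1 2 6 20 → max 20
1 2 6 20 21 → max 21
2 6 20 21 14 → max 21
6 20 21 14 19 → max 21
20 21 14 19 10 → max 21
21 14 19 10 21 → max 21
14 19 10 21 9 → max 21
19 10 21 9 5 → max 21
10 21 9 5 7 → max 21
21 9 5 7 7 → max 21
9 5 7 7 18 → max 18
5 7 7 18 6 → max 18
7 7 18 6 18 → max 18
7 18 6 18 3 → max 18
Least of these is 18.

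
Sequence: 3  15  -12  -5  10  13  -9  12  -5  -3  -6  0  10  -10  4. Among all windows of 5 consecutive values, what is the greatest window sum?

21

Window sums for each of the 11 positions:
(3, 15, -12, -5, 10) → sum 11
(15, -12, -5, 10, 13) → sum 21
(-12, -5, 10, 13, -9) → sum -3
(-5, 10, 13, -9, 12) → sum 21
(10, 13, -9, 12, -5) → sum 21
(13, -9, 12, -5, -3) → sum 8
(-9, 12, -5, -3, -6) → sum -11
(12, -5, -3, -6, 0) → sum -2
(-5, -3, -6, 0, 10) → sum -4
(-3, -6, 0, 10, -10) → sum -9
(-6, 0, 10, -10, 4) → sum -2
Greatest of these is 21.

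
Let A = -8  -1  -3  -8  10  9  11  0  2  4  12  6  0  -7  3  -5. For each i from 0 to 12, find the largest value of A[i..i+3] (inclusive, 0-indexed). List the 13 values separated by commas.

-8 -1 -3 -8 → max -1
-1 -3 -8 10 → max 10
-3 -8 10 9 → max 10
-8 10 9 11 → max 11
10 9 11 0 → max 11
9 11 0 2 → max 11
11 0 2 4 → max 11
0 2 4 12 → max 12
2 4 12 6 → max 12
4 12 6 0 → max 12
12 6 0 -7 → max 12
6 0 -7 3 → max 6
0 -7 3 -5 → max 3

-1, 10, 10, 11, 11, 11, 11, 12, 12, 12, 12, 6, 3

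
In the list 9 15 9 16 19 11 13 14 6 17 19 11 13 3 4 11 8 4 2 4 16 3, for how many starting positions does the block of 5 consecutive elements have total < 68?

13

[9, 15, 9, 16, 19] → sum 68
[15, 9, 16, 19, 11] → sum 70
[9, 16, 19, 11, 13] → sum 68
[16, 19, 11, 13, 14] → sum 73
[19, 11, 13, 14, 6] → sum 63  < 68 ✓
[11, 13, 14, 6, 17] → sum 61  < 68 ✓
[13, 14, 6, 17, 19] → sum 69
[14, 6, 17, 19, 11] → sum 67  < 68 ✓
[6, 17, 19, 11, 13] → sum 66  < 68 ✓
[17, 19, 11, 13, 3] → sum 63  < 68 ✓
[19, 11, 13, 3, 4] → sum 50  < 68 ✓
[11, 13, 3, 4, 11] → sum 42  < 68 ✓
[13, 3, 4, 11, 8] → sum 39  < 68 ✓
[3, 4, 11, 8, 4] → sum 30  < 68 ✓
[4, 11, 8, 4, 2] → sum 29  < 68 ✓
[11, 8, 4, 2, 4] → sum 29  < 68 ✓
[8, 4, 2, 4, 16] → sum 34  < 68 ✓
[4, 2, 4, 16, 3] → sum 29  < 68 ✓
13 windows satisfy the condition.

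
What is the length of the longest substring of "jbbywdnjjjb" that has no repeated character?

6

[j] len 1
[j, b] len 2
[b] len 1
[b, y] len 2
[b, y, w] len 3
[b, y, w, d] len 4
[b, y, w, d, n] len 5
[b, y, w, d, n, j] len 6
[j] len 1
[j] len 1
[j, b] len 2
Longest all-distinct length: 6.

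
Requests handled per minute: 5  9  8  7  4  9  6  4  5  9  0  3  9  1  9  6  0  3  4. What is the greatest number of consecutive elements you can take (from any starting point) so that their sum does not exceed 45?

10

[5] sum 5 len 1
[5, 9] sum 14 len 2
[5, 9, 8] sum 22 len 3
[5, 9, 8, 7] sum 29 len 4
[5, 9, 8, 7, 4] sum 33 len 5
[5, 9, 8, 7, 4, 9] sum 42 len 6
[9, 8, 7, 4, 9, 6] sum 43 len 6
[8, 7, 4, 9, 6, 4] sum 38 len 6
[8, 7, 4, 9, 6, 4, 5] sum 43 len 7
[7, 4, 9, 6, 4, 5, 9] sum 44 len 7
[7, 4, 9, 6, 4, 5, 9, 0] sum 44 len 8
[4, 9, 6, 4, 5, 9, 0, 3] sum 40 len 8
[9, 6, 4, 5, 9, 0, 3, 9] sum 45 len 8
[6, 4, 5, 9, 0, 3, 9, 1] sum 37 len 8
[4, 5, 9, 0, 3, 9, 1, 9] sum 40 len 8
[5, 9, 0, 3, 9, 1, 9, 6] sum 42 len 8
[5, 9, 0, 3, 9, 1, 9, 6, 0] sum 42 len 9
[5, 9, 0, 3, 9, 1, 9, 6, 0, 3] sum 45 len 10
[9, 0, 3, 9, 1, 9, 6, 0, 3, 4] sum 44 len 10
Longest length seen: 10.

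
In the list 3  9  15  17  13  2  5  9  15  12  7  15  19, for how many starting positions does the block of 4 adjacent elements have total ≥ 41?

7

(3, 9, 15, 17) → sum 44  ≥ 41 ✓
(9, 15, 17, 13) → sum 54  ≥ 41 ✓
(15, 17, 13, 2) → sum 47  ≥ 41 ✓
(17, 13, 2, 5) → sum 37
(13, 2, 5, 9) → sum 29
(2, 5, 9, 15) → sum 31
(5, 9, 15, 12) → sum 41  ≥ 41 ✓
(9, 15, 12, 7) → sum 43  ≥ 41 ✓
(15, 12, 7, 15) → sum 49  ≥ 41 ✓
(12, 7, 15, 19) → sum 53  ≥ 41 ✓
7 windows satisfy the condition.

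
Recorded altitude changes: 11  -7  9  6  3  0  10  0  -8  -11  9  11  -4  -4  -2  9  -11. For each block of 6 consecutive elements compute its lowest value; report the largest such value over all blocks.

11 -7 9 6 3 0 → min -7
-7 9 6 3 0 10 → min -7
9 6 3 0 10 0 → min 0
6 3 0 10 0 -8 → min -8
3 0 10 0 -8 -11 → min -11
0 10 0 -8 -11 9 → min -11
10 0 -8 -11 9 11 → min -11
0 -8 -11 9 11 -4 → min -11
-8 -11 9 11 -4 -4 → min -11
-11 9 11 -4 -4 -2 → min -11
9 11 -4 -4 -2 9 → min -4
11 -4 -4 -2 9 -11 → min -11
Largest of these is 0.

0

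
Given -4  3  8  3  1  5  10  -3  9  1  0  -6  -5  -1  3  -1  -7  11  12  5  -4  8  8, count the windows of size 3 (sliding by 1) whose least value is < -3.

[-4, 3, 8] → min -4  < -3 ✓
[3, 8, 3] → min 3
[8, 3, 1] → min 1
[3, 1, 5] → min 1
[1, 5, 10] → min 1
[5, 10, -3] → min -3
[10, -3, 9] → min -3
[-3, 9, 1] → min -3
[9, 1, 0] → min 0
[1, 0, -6] → min -6  < -3 ✓
[0, -6, -5] → min -6  < -3 ✓
[-6, -5, -1] → min -6  < -3 ✓
[-5, -1, 3] → min -5  < -3 ✓
[-1, 3, -1] → min -1
[3, -1, -7] → min -7  < -3 ✓
[-1, -7, 11] → min -7  < -3 ✓
[-7, 11, 12] → min -7  < -3 ✓
[11, 12, 5] → min 5
[12, 5, -4] → min -4  < -3 ✓
[5, -4, 8] → min -4  < -3 ✓
[-4, 8, 8] → min -4  < -3 ✓
11 windows satisfy the condition.

11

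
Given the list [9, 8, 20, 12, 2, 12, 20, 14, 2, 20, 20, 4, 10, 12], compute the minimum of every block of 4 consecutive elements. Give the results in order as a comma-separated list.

8, 2, 2, 2, 2, 2, 2, 2, 2, 4, 4

Sliding a size-4 window across the 14 values:
(9, 8, 20, 12) → min 8
(8, 20, 12, 2) → min 2
(20, 12, 2, 12) → min 2
(12, 2, 12, 20) → min 2
(2, 12, 20, 14) → min 2
(12, 20, 14, 2) → min 2
(20, 14, 2, 20) → min 2
(14, 2, 20, 20) → min 2
(2, 20, 20, 4) → min 2
(20, 20, 4, 10) → min 4
(20, 4, 10, 12) → min 4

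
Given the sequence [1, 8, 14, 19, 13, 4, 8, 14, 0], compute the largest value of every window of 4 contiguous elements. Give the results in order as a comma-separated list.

19, 19, 19, 19, 14, 14

1 8 14 19 → max 19
8 14 19 13 → max 19
14 19 13 4 → max 19
19 13 4 8 → max 19
13 4 8 14 → max 14
4 8 14 0 → max 14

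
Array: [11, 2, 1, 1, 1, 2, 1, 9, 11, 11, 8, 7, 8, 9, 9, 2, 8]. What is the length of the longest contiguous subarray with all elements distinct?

[11] len 1
[11, 2] len 2
[11, 2, 1] len 3
[1] len 1
[1] len 1
[1, 2] len 2
[2, 1] len 2
[2, 1, 9] len 3
[2, 1, 9, 11] len 4
[11] len 1
[11, 8] len 2
[11, 8, 7] len 3
[7, 8] len 2
[7, 8, 9] len 3
[9] len 1
[9, 2] len 2
[9, 2, 8] len 3
Longest all-distinct length: 4.

4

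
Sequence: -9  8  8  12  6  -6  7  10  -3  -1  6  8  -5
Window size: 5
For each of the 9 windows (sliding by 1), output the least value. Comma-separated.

-9 8 8 12 6 → min -9
8 8 12 6 -6 → min -6
8 12 6 -6 7 → min -6
12 6 -6 7 10 → min -6
6 -6 7 10 -3 → min -6
-6 7 10 -3 -1 → min -6
7 10 -3 -1 6 → min -3
10 -3 -1 6 8 → min -3
-3 -1 6 8 -5 → min -5

-9, -6, -6, -6, -6, -6, -3, -3, -5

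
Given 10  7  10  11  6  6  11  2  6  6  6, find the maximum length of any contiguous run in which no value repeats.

[10] len 1
[10, 7] len 2
[7, 10] len 2
[7, 10, 11] len 3
[7, 10, 11, 6] len 4
[6] len 1
[6, 11] len 2
[6, 11, 2] len 3
[11, 2, 6] len 3
[6] len 1
[6] len 1
Longest all-distinct length: 4.

4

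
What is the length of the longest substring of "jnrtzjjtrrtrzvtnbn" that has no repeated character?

6

add j: [j] len 1
add n: [j, n] len 2
add r: [j, n, r] len 3
add t: [j, n, r, t] len 4
add z: [j, n, r, t, z] len 5
add j (repeat j, move left end past it): [n, r, t, z, j] len 5
add j (repeat j, move left end past it): [j] len 1
add t: [j, t] len 2
add r: [j, t, r] len 3
add r (repeat r, move left end past it): [r] len 1
add t: [r, t] len 2
add r (repeat r, move left end past it): [t, r] len 2
add z: [t, r, z] len 3
add v: [t, r, z, v] len 4
add t (repeat t, move left end past it): [r, z, v, t] len 4
add n: [r, z, v, t, n] len 5
add b: [r, z, v, t, n, b] len 6
add n (repeat n, move left end past it): [b, n] len 2
Longest all-distinct length: 6.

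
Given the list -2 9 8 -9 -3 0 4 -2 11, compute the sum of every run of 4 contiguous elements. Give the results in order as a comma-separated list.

Sliding a size-4 window across the 9 values:
(-2, 9, 8, -9) → sum 6
(9, 8, -9, -3) → sum 5
(8, -9, -3, 0) → sum -4
(-9, -3, 0, 4) → sum -8
(-3, 0, 4, -2) → sum -1
(0, 4, -2, 11) → sum 13

6, 5, -4, -8, -1, 13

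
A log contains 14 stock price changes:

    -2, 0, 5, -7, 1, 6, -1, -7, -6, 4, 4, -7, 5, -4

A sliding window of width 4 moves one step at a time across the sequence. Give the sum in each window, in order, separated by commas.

Sliding a size-4 window across the 14 values:
-2 0 5 -7 → sum -4
0 5 -7 1 → sum -1
5 -7 1 6 → sum 5
-7 1 6 -1 → sum -1
1 6 -1 -7 → sum -1
6 -1 -7 -6 → sum -8
-1 -7 -6 4 → sum -10
-7 -6 4 4 → sum -5
-6 4 4 -7 → sum -5
4 4 -7 5 → sum 6
4 -7 5 -4 → sum -2

-4, -1, 5, -1, -1, -8, -10, -5, -5, 6, -2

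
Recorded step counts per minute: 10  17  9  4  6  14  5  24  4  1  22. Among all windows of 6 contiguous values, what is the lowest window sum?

54

Each size-6 window and its sum:
10 17 9 4 6 14 → sum 60
17 9 4 6 14 5 → sum 55
9 4 6 14 5 24 → sum 62
4 6 14 5 24 4 → sum 57
6 14 5 24 4 1 → sum 54
14 5 24 4 1 22 → sum 70
Lowest of these is 54.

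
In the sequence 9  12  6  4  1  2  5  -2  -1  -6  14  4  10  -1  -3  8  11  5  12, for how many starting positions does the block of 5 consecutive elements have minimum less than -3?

[9, 12, 6, 4, 1] → min 1
[12, 6, 4, 1, 2] → min 1
[6, 4, 1, 2, 5] → min 1
[4, 1, 2, 5, -2] → min -2
[1, 2, 5, -2, -1] → min -2
[2, 5, -2, -1, -6] → min -6  < -3 ✓
[5, -2, -1, -6, 14] → min -6  < -3 ✓
[-2, -1, -6, 14, 4] → min -6  < -3 ✓
[-1, -6, 14, 4, 10] → min -6  < -3 ✓
[-6, 14, 4, 10, -1] → min -6  < -3 ✓
[14, 4, 10, -1, -3] → min -3
[4, 10, -1, -3, 8] → min -3
[10, -1, -3, 8, 11] → min -3
[-1, -3, 8, 11, 5] → min -3
[-3, 8, 11, 5, 12] → min -3
5 windows satisfy the condition.

5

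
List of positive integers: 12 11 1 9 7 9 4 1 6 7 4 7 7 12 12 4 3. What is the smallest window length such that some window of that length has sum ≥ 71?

11

add 12: running sum 12 < 71
add 11: running sum 23 < 71
add 1: running sum 24 < 71
add 9: running sum 33 < 71
add 7: running sum 40 < 71
add 9: running sum 49 < 71
add 4: running sum 53 < 71
add 1: running sum 54 < 71
add 6: running sum 60 < 71
add 7: running sum 67 < 71
end 10: [12, 11, 1, 9, 7, 9, 4, 1, 6, 7, 4] sum 71, len 11
end 11: [12, 11, 1, 9, 7, 9, 4, 1, 6, 7, 4, 7] sum 78, len 12
end 12: [11, 1, 9, 7, 9, 4, 1, 6, 7, 4, 7, 7] sum 73, len 12
end 13: [9, 7, 9, 4, 1, 6, 7, 4, 7, 7, 12] sum 73, len 11
end 14: [7, 9, 4, 1, 6, 7, 4, 7, 7, 12, 12] sum 76, len 11
end 15: [9, 4, 1, 6, 7, 4, 7, 7, 12, 12, 4] sum 73, len 11
end 16: [9, 4, 1, 6, 7, 4, 7, 7, 12, 12, 4, 3] sum 76, len 12
Shortest qualifying length: 11.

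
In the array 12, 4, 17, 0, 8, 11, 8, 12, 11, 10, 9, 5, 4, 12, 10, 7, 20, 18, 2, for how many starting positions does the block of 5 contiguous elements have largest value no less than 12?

12 4 17 0 8 → max 17  ≥ 12 ✓
4 17 0 8 11 → max 17  ≥ 12 ✓
17 0 8 11 8 → max 17  ≥ 12 ✓
0 8 11 8 12 → max 12  ≥ 12 ✓
8 11 8 12 11 → max 12  ≥ 12 ✓
11 8 12 11 10 → max 12  ≥ 12 ✓
8 12 11 10 9 → max 12  ≥ 12 ✓
12 11 10 9 5 → max 12  ≥ 12 ✓
11 10 9 5 4 → max 11
10 9 5 4 12 → max 12  ≥ 12 ✓
9 5 4 12 10 → max 12  ≥ 12 ✓
5 4 12 10 7 → max 12  ≥ 12 ✓
4 12 10 7 20 → max 20  ≥ 12 ✓
12 10 7 20 18 → max 20  ≥ 12 ✓
10 7 20 18 2 → max 20  ≥ 12 ✓
14 windows satisfy the condition.

14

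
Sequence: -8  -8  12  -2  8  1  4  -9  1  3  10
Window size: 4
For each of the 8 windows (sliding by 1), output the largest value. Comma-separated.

-8 -8 12 -2 → max 12
-8 12 -2 8 → max 12
12 -2 8 1 → max 12
-2 8 1 4 → max 8
8 1 4 -9 → max 8
1 4 -9 1 → max 4
4 -9 1 3 → max 4
-9 1 3 10 → max 10

12, 12, 12, 8, 8, 4, 4, 10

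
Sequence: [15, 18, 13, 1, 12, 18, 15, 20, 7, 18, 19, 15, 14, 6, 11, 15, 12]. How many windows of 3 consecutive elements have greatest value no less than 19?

15 18 13 → max 18
18 13 1 → max 18
13 1 12 → max 13
1 12 18 → max 18
12 18 15 → max 18
18 15 20 → max 20  ≥ 19 ✓
15 20 7 → max 20  ≥ 19 ✓
20 7 18 → max 20  ≥ 19 ✓
7 18 19 → max 19  ≥ 19 ✓
18 19 15 → max 19  ≥ 19 ✓
19 15 14 → max 19  ≥ 19 ✓
15 14 6 → max 15
14 6 11 → max 14
6 11 15 → max 15
11 15 12 → max 15
6 windows satisfy the condition.

6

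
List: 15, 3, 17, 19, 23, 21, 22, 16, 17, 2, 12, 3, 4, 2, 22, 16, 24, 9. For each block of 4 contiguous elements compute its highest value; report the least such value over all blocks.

12

Each size-4 window and its max:
(15, 3, 17, 19) → max 19
(3, 17, 19, 23) → max 23
(17, 19, 23, 21) → max 23
(19, 23, 21, 22) → max 23
(23, 21, 22, 16) → max 23
(21, 22, 16, 17) → max 22
(22, 16, 17, 2) → max 22
(16, 17, 2, 12) → max 17
(17, 2, 12, 3) → max 17
(2, 12, 3, 4) → max 12
(12, 3, 4, 2) → max 12
(3, 4, 2, 22) → max 22
(4, 2, 22, 16) → max 22
(2, 22, 16, 24) → max 24
(22, 16, 24, 9) → max 24
Least of these is 12.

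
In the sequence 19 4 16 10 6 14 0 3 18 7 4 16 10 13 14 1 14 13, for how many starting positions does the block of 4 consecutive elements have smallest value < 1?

4

(19, 4, 16, 10) → min 4
(4, 16, 10, 6) → min 4
(16, 10, 6, 14) → min 6
(10, 6, 14, 0) → min 0  < 1 ✓
(6, 14, 0, 3) → min 0  < 1 ✓
(14, 0, 3, 18) → min 0  < 1 ✓
(0, 3, 18, 7) → min 0  < 1 ✓
(3, 18, 7, 4) → min 3
(18, 7, 4, 16) → min 4
(7, 4, 16, 10) → min 4
(4, 16, 10, 13) → min 4
(16, 10, 13, 14) → min 10
(10, 13, 14, 1) → min 1
(13, 14, 1, 14) → min 1
(14, 1, 14, 13) → min 1
4 windows satisfy the condition.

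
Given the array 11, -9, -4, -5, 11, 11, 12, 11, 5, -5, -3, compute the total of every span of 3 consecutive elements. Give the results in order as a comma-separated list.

-2, -18, 2, 17, 34, 34, 28, 11, -3

(11, -9, -4) → sum -2
(-9, -4, -5) → sum -18
(-4, -5, 11) → sum 2
(-5, 11, 11) → sum 17
(11, 11, 12) → sum 34
(11, 12, 11) → sum 34
(12, 11, 5) → sum 28
(11, 5, -5) → sum 11
(5, -5, -3) → sum -3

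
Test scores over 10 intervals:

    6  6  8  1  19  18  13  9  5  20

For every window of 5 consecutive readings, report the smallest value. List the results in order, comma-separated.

[6, 6, 8, 1, 19] → min 1
[6, 8, 1, 19, 18] → min 1
[8, 1, 19, 18, 13] → min 1
[1, 19, 18, 13, 9] → min 1
[19, 18, 13, 9, 5] → min 5
[18, 13, 9, 5, 20] → min 5

1, 1, 1, 1, 5, 5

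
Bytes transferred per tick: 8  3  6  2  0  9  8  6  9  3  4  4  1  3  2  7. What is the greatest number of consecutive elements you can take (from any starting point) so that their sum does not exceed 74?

[8] sum 8 len 1
[8, 3] sum 11 len 2
[8, 3, 6] sum 17 len 3
[8, 3, 6, 2] sum 19 len 4
[8, 3, 6, 2, 0] sum 19 len 5
[8, 3, 6, 2, 0, 9] sum 28 len 6
[8, 3, 6, 2, 0, 9, 8] sum 36 len 7
[8, 3, 6, 2, 0, 9, 8, 6] sum 42 len 8
[8, 3, 6, 2, 0, 9, 8, 6, 9] sum 51 len 9
[8, 3, 6, 2, 0, 9, 8, 6, 9, 3] sum 54 len 10
[8, 3, 6, 2, 0, 9, 8, 6, 9, 3, 4] sum 58 len 11
[8, 3, 6, 2, 0, 9, 8, 6, 9, 3, 4, 4] sum 62 len 12
[8, 3, 6, 2, 0, 9, 8, 6, 9, 3, 4, 4, 1] sum 63 len 13
[8, 3, 6, 2, 0, 9, 8, 6, 9, 3, 4, 4, 1, 3] sum 66 len 14
[8, 3, 6, 2, 0, 9, 8, 6, 9, 3, 4, 4, 1, 3, 2] sum 68 len 15
[3, 6, 2, 0, 9, 8, 6, 9, 3, 4, 4, 1, 3, 2, 7] sum 67 len 15
Longest length seen: 15.

15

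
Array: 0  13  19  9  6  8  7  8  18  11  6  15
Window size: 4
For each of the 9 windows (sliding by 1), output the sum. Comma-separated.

41, 47, 42, 30, 29, 41, 44, 43, 50

(0, 13, 19, 9) → sum 41
(13, 19, 9, 6) → sum 47
(19, 9, 6, 8) → sum 42
(9, 6, 8, 7) → sum 30
(6, 8, 7, 8) → sum 29
(8, 7, 8, 18) → sum 41
(7, 8, 18, 11) → sum 44
(8, 18, 11, 6) → sum 43
(18, 11, 6, 15) → sum 50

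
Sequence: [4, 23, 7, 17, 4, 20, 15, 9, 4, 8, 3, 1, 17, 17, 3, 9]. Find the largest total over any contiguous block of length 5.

4 23 7 17 4 → sum 55
23 7 17 4 20 → sum 71
7 17 4 20 15 → sum 63
17 4 20 15 9 → sum 65
4 20 15 9 4 → sum 52
20 15 9 4 8 → sum 56
15 9 4 8 3 → sum 39
9 4 8 3 1 → sum 25
4 8 3 1 17 → sum 33
8 3 1 17 17 → sum 46
3 1 17 17 3 → sum 41
1 17 17 3 9 → sum 47
Largest of these is 71.

71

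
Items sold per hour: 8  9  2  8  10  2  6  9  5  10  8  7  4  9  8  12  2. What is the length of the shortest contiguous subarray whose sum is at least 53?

add 8: running sum 8 < 53
add 9: running sum 17 < 53
add 2: running sum 19 < 53
add 8: running sum 27 < 53
add 10: running sum 37 < 53
add 2: running sum 39 < 53
add 6: running sum 45 < 53
end 7: [8, 9, 2, 8, 10, 2, 6, 9] sum 54, len 8
end 8: [8, 9, 2, 8, 10, 2, 6, 9, 5] sum 59, len 9
end 9: [9, 2, 8, 10, 2, 6, 9, 5, 10] sum 61, len 9
end 10: [8, 10, 2, 6, 9, 5, 10, 8] sum 58, len 8
end 11: [10, 2, 6, 9, 5, 10, 8, 7] sum 57, len 8
end 12: [10, 2, 6, 9, 5, 10, 8, 7, 4] sum 61, len 9
end 13: [6, 9, 5, 10, 8, 7, 4, 9] sum 58, len 8
end 14: [9, 5, 10, 8, 7, 4, 9, 8] sum 60, len 8
end 15: [10, 8, 7, 4, 9, 8, 12] sum 58, len 7
end 16: [10, 8, 7, 4, 9, 8, 12, 2] sum 60, len 8
Shortest qualifying length: 7.

7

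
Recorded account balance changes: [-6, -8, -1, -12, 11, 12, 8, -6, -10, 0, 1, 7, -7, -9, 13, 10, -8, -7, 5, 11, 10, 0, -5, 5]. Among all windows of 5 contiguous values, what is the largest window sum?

(-6, -8, -1, -12, 11) → sum -16
(-8, -1, -12, 11, 12) → sum 2
(-1, -12, 11, 12, 8) → sum 18
(-12, 11, 12, 8, -6) → sum 13
(11, 12, 8, -6, -10) → sum 15
(12, 8, -6, -10, 0) → sum 4
(8, -6, -10, 0, 1) → sum -7
(-6, -10, 0, 1, 7) → sum -8
(-10, 0, 1, 7, -7) → sum -9
(0, 1, 7, -7, -9) → sum -8
(1, 7, -7, -9, 13) → sum 5
(7, -7, -9, 13, 10) → sum 14
(-7, -9, 13, 10, -8) → sum -1
(-9, 13, 10, -8, -7) → sum -1
(13, 10, -8, -7, 5) → sum 13
(10, -8, -7, 5, 11) → sum 11
(-8, -7, 5, 11, 10) → sum 11
(-7, 5, 11, 10, 0) → sum 19
(5, 11, 10, 0, -5) → sum 21
(11, 10, 0, -5, 5) → sum 21
Largest of these is 21.

21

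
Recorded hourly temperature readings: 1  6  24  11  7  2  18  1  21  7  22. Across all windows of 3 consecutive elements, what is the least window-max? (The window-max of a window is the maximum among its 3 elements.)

(1, 6, 24) → max 24
(6, 24, 11) → max 24
(24, 11, 7) → max 24
(11, 7, 2) → max 11
(7, 2, 18) → max 18
(2, 18, 1) → max 18
(18, 1, 21) → max 21
(1, 21, 7) → max 21
(21, 7, 22) → max 22
Least of these is 11.

11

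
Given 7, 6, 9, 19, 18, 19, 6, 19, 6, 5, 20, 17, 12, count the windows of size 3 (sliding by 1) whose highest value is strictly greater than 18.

7 6 9 → max 9
6 9 19 → max 19  > 18 ✓
9 19 18 → max 19  > 18 ✓
19 18 19 → max 19  > 18 ✓
18 19 6 → max 19  > 18 ✓
19 6 19 → max 19  > 18 ✓
6 19 6 → max 19  > 18 ✓
19 6 5 → max 19  > 18 ✓
6 5 20 → max 20  > 18 ✓
5 20 17 → max 20  > 18 ✓
20 17 12 → max 20  > 18 ✓
10 windows satisfy the condition.

10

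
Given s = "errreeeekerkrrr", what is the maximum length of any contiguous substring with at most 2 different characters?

8

[e] 1 distinct, len 1
[e, r] 2 distinct, len 2
[e, r, r] 2 distinct, len 3
[e, r, r, r] 2 distinct, len 4
[e, r, r, r, e] 2 distinct, len 5
[e, r, r, r, e, e] 2 distinct, len 6
[e, r, r, r, e, e, e] 2 distinct, len 7
[e, r, r, r, e, e, e, e] 2 distinct, len 8
[e, e, e, e, k] 2 distinct, len 5
[e, e, e, e, k, e] 2 distinct, len 6
[e, r] 2 distinct, len 2
[r, k] 2 distinct, len 2
[r, k, r] 2 distinct, len 3
[r, k, r, r] 2 distinct, len 4
[r, k, r, r, r] 2 distinct, len 5
Longest length with ≤2 distinct: 8.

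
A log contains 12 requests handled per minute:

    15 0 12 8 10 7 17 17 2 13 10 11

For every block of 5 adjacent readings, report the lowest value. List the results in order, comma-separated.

Sliding a size-5 window across the 12 values:
[15, 0, 12, 8, 10] → min 0
[0, 12, 8, 10, 7] → min 0
[12, 8, 10, 7, 17] → min 7
[8, 10, 7, 17, 17] → min 7
[10, 7, 17, 17, 2] → min 2
[7, 17, 17, 2, 13] → min 2
[17, 17, 2, 13, 10] → min 2
[17, 2, 13, 10, 11] → min 2

0, 0, 7, 7, 2, 2, 2, 2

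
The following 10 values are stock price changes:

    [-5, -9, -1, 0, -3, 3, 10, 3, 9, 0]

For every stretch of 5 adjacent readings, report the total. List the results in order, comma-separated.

(-5, -9, -1, 0, -3) → sum -18
(-9, -1, 0, -3, 3) → sum -10
(-1, 0, -3, 3, 10) → sum 9
(0, -3, 3, 10, 3) → sum 13
(-3, 3, 10, 3, 9) → sum 22
(3, 10, 3, 9, 0) → sum 25

-18, -10, 9, 13, 22, 25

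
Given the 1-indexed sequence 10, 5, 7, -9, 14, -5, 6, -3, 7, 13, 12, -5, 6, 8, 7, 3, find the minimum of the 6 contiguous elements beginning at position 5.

-5

Elements at indices 5..10: 14, -5, 6, -3, 7, 13
min(14, -5, 6, -3, 7, 13) = -5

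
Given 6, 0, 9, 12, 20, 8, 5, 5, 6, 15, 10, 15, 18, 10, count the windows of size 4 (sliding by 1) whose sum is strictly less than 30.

2

(6, 0, 9, 12) → sum 27  < 30 ✓
(0, 9, 12, 20) → sum 41
(9, 12, 20, 8) → sum 49
(12, 20, 8, 5) → sum 45
(20, 8, 5, 5) → sum 38
(8, 5, 5, 6) → sum 24  < 30 ✓
(5, 5, 6, 15) → sum 31
(5, 6, 15, 10) → sum 36
(6, 15, 10, 15) → sum 46
(15, 10, 15, 18) → sum 58
(10, 15, 18, 10) → sum 53
2 windows satisfy the condition.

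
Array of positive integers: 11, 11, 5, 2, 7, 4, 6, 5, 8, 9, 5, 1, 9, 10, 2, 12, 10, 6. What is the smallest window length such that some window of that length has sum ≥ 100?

16

add 11: running sum 11 < 100
add 11: running sum 22 < 100
add 5: running sum 27 < 100
add 2: running sum 29 < 100
add 7: running sum 36 < 100
add 4: running sum 40 < 100
add 6: running sum 46 < 100
add 5: running sum 51 < 100
add 8: running sum 59 < 100
add 9: running sum 68 < 100
add 5: running sum 73 < 100
add 1: running sum 74 < 100
add 9: running sum 83 < 100
add 10: running sum 93 < 100
add 2: running sum 95 < 100
add 12: shortest ending here [11, 11, 5, 2, 7, 4, 6, 5, 8, 9, 5, 1, 9, 10, 2, 12] sum 107, len 16
add 10: shortest ending here [11, 5, 2, 7, 4, 6, 5, 8, 9, 5, 1, 9, 10, 2, 12, 10] sum 106, len 16
add 6: shortest ending here [5, 2, 7, 4, 6, 5, 8, 9, 5, 1, 9, 10, 2, 12, 10, 6] sum 101, len 16
Shortest qualifying length: 16.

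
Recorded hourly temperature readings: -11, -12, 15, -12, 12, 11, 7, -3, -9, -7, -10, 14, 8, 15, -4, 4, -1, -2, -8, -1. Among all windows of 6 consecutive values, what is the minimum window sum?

-12

Window sums for each of the 15 positions:
(-11, -12, 15, -12, 12, 11) → sum 3
(-12, 15, -12, 12, 11, 7) → sum 21
(15, -12, 12, 11, 7, -3) → sum 30
(-12, 12, 11, 7, -3, -9) → sum 6
(12, 11, 7, -3, -9, -7) → sum 11
(11, 7, -3, -9, -7, -10) → sum -11
(7, -3, -9, -7, -10, 14) → sum -8
(-3, -9, -7, -10, 14, 8) → sum -7
(-9, -7, -10, 14, 8, 15) → sum 11
(-7, -10, 14, 8, 15, -4) → sum 16
(-10, 14, 8, 15, -4, 4) → sum 27
(14, 8, 15, -4, 4, -1) → sum 36
(8, 15, -4, 4, -1, -2) → sum 20
(15, -4, 4, -1, -2, -8) → sum 4
(-4, 4, -1, -2, -8, -1) → sum -12
Minimum of these is -12.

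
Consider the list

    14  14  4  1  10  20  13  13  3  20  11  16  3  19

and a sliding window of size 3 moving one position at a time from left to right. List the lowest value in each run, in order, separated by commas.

(14, 14, 4) → min 4
(14, 4, 1) → min 1
(4, 1, 10) → min 1
(1, 10, 20) → min 1
(10, 20, 13) → min 10
(20, 13, 13) → min 13
(13, 13, 3) → min 3
(13, 3, 20) → min 3
(3, 20, 11) → min 3
(20, 11, 16) → min 11
(11, 16, 3) → min 3
(16, 3, 19) → min 3

4, 1, 1, 1, 10, 13, 3, 3, 3, 11, 3, 3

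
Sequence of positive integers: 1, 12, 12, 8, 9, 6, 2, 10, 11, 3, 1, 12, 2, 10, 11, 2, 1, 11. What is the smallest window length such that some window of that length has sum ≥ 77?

Extend right; whenever the sum reaches 77, record the length and shrink from the left:
add 1: running sum 1 < 77
add 12: running sum 13 < 77
add 12: running sum 25 < 77
add 8: running sum 33 < 77
add 9: running sum 42 < 77
add 6: running sum 48 < 77
add 2: running sum 50 < 77
add 10: running sum 60 < 77
add 11: running sum 71 < 77
add 3: running sum 74 < 77
add 1: running sum 75 < 77
add 12: shortest ending here [12, 12, 8, 9, 6, 2, 10, 11, 3, 1, 12] sum 86, len 11
add 2: shortest ending here [12, 12, 8, 9, 6, 2, 10, 11, 3, 1, 12, 2] sum 88, len 12
add 10: shortest ending here [12, 8, 9, 6, 2, 10, 11, 3, 1, 12, 2, 10] sum 86, len 12
add 11: shortest ending here [9, 6, 2, 10, 11, 3, 1, 12, 2, 10, 11] sum 77, len 11
add 2: shortest ending here [9, 6, 2, 10, 11, 3, 1, 12, 2, 10, 11, 2] sum 79, len 12
add 1: shortest ending here [9, 6, 2, 10, 11, 3, 1, 12, 2, 10, 11, 2, 1] sum 80, len 13
add 11: shortest ending here [6, 2, 10, 11, 3, 1, 12, 2, 10, 11, 2, 1, 11] sum 82, len 13
Shortest qualifying length: 11.

11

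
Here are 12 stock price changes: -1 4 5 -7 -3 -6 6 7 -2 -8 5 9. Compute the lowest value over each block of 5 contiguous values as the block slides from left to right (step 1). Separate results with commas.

-1 4 5 -7 -3 → min -7
4 5 -7 -3 -6 → min -7
5 -7 -3 -6 6 → min -7
-7 -3 -6 6 7 → min -7
-3 -6 6 7 -2 → min -6
-6 6 7 -2 -8 → min -8
6 7 -2 -8 5 → min -8
7 -2 -8 5 9 → min -8

-7, -7, -7, -7, -6, -8, -8, -8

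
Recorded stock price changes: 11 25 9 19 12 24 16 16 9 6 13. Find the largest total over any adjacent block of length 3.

56

Window sums for each of the 9 positions:
11 25 9 → sum 45
25 9 19 → sum 53
9 19 12 → sum 40
19 12 24 → sum 55
12 24 16 → sum 52
24 16 16 → sum 56
16 16 9 → sum 41
16 9 6 → sum 31
9 6 13 → sum 28
Largest of these is 56.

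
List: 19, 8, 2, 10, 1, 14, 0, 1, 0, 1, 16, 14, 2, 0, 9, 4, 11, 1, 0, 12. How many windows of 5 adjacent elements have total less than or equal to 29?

10

[19, 8, 2, 10, 1] → sum 40
[8, 2, 10, 1, 14] → sum 35
[2, 10, 1, 14, 0] → sum 27  ≤ 29 ✓
[10, 1, 14, 0, 1] → sum 26  ≤ 29 ✓
[1, 14, 0, 1, 0] → sum 16  ≤ 29 ✓
[14, 0, 1, 0, 1] → sum 16  ≤ 29 ✓
[0, 1, 0, 1, 16] → sum 18  ≤ 29 ✓
[1, 0, 1, 16, 14] → sum 32
[0, 1, 16, 14, 2] → sum 33
[1, 16, 14, 2, 0] → sum 33
[16, 14, 2, 0, 9] → sum 41
[14, 2, 0, 9, 4] → sum 29  ≤ 29 ✓
[2, 0, 9, 4, 11] → sum 26  ≤ 29 ✓
[0, 9, 4, 11, 1] → sum 25  ≤ 29 ✓
[9, 4, 11, 1, 0] → sum 25  ≤ 29 ✓
[4, 11, 1, 0, 12] → sum 28  ≤ 29 ✓
10 windows satisfy the condition.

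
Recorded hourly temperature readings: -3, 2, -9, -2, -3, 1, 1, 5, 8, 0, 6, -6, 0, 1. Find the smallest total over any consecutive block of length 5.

[-3, 2, -9, -2, -3] → sum -15
[2, -9, -2, -3, 1] → sum -11
[-9, -2, -3, 1, 1] → sum -12
[-2, -3, 1, 1, 5] → sum 2
[-3, 1, 1, 5, 8] → sum 12
[1, 1, 5, 8, 0] → sum 15
[1, 5, 8, 0, 6] → sum 20
[5, 8, 0, 6, -6] → sum 13
[8, 0, 6, -6, 0] → sum 8
[0, 6, -6, 0, 1] → sum 1
Smallest of these is -15.

-15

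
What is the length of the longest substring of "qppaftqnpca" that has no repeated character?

[q] len 1
[q, p] len 2
[p] len 1
[p, a] len 2
[p, a, f] len 3
[p, a, f, t] len 4
[p, a, f, t, q] len 5
[p, a, f, t, q, n] len 6
[a, f, t, q, n, p] len 6
[a, f, t, q, n, p, c] len 7
[f, t, q, n, p, c, a] len 7
Longest all-distinct length: 7.

7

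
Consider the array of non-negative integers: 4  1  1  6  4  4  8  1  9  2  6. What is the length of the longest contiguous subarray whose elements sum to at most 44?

10

[4] sum 4 len 1
[4, 1] sum 5 len 2
[4, 1, 1] sum 6 len 3
[4, 1, 1, 6] sum 12 len 4
[4, 1, 1, 6, 4] sum 16 len 5
[4, 1, 1, 6, 4, 4] sum 20 len 6
[4, 1, 1, 6, 4, 4, 8] sum 28 len 7
[4, 1, 1, 6, 4, 4, 8, 1] sum 29 len 8
[4, 1, 1, 6, 4, 4, 8, 1, 9] sum 38 len 9
[4, 1, 1, 6, 4, 4, 8, 1, 9, 2] sum 40 len 10
[1, 1, 6, 4, 4, 8, 1, 9, 2, 6] sum 42 len 10
Longest length seen: 10.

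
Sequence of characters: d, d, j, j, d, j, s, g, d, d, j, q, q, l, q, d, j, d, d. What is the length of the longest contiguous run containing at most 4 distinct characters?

11

[d] 1 distinct, len 1
[d, d] 1 distinct, len 2
[d, d, j] 2 distinct, len 3
[d, d, j, j] 2 distinct, len 4
[d, d, j, j, d] 2 distinct, len 5
[d, d, j, j, d, j] 2 distinct, len 6
[d, d, j, j, d, j, s] 3 distinct, len 7
[d, d, j, j, d, j, s, g] 4 distinct, len 8
[d, d, j, j, d, j, s, g, d] 4 distinct, len 9
[d, d, j, j, d, j, s, g, d, d] 4 distinct, len 10
[d, d, j, j, d, j, s, g, d, d, j] 4 distinct, len 11
[g, d, d, j, q] 4 distinct, len 5
[g, d, d, j, q, q] 4 distinct, len 6
[d, d, j, q, q, l] 4 distinct, len 6
[d, d, j, q, q, l, q] 4 distinct, len 7
[d, d, j, q, q, l, q, d] 4 distinct, len 8
[d, d, j, q, q, l, q, d, j] 4 distinct, len 9
[d, d, j, q, q, l, q, d, j, d] 4 distinct, len 10
[d, d, j, q, q, l, q, d, j, d, d] 4 distinct, len 11
Longest length with ≤4 distinct: 11.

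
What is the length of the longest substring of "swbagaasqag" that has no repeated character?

[s] len 1
[s, w] len 2
[s, w, b] len 3
[s, w, b, a] len 4
[s, w, b, a, g] len 5
[g, a] len 2
[a] len 1
[a, s] len 2
[a, s, q] len 3
[s, q, a] len 3
[s, q, a, g] len 4
Longest all-distinct length: 5.

5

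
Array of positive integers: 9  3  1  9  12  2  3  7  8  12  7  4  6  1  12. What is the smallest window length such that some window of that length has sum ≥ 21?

2

Extend right; whenever the sum reaches 21, record the length and shrink from the left:
add 9: running sum 9 < 21
add 3: running sum 12 < 21
add 1: running sum 13 < 21
end 3: [9, 3, 1, 9] sum 22, len 4
end 4: [9, 12] sum 21, len 2
end 5: [9, 12, 2] sum 23, len 3
end 6: [9, 12, 2, 3] sum 26, len 4
end 7: [12, 2, 3, 7] sum 24, len 4
end 8: [12, 2, 3, 7, 8] sum 32, len 5
end 9: [7, 8, 12] sum 27, len 3
end 10: [8, 12, 7] sum 27, len 3
end 11: [12, 7, 4] sum 23, len 3
end 12: [12, 7, 4, 6] sum 29, len 4
end 13: [12, 7, 4, 6, 1] sum 30, len 5
end 14: [4, 6, 1, 12] sum 23, len 4
Shortest qualifying length: 2.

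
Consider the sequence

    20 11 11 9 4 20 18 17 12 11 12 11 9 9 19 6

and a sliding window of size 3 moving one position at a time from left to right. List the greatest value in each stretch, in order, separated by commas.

(20, 11, 11) → max 20
(11, 11, 9) → max 11
(11, 9, 4) → max 11
(9, 4, 20) → max 20
(4, 20, 18) → max 20
(20, 18, 17) → max 20
(18, 17, 12) → max 18
(17, 12, 11) → max 17
(12, 11, 12) → max 12
(11, 12, 11) → max 12
(12, 11, 9) → max 12
(11, 9, 9) → max 11
(9, 9, 19) → max 19
(9, 19, 6) → max 19

20, 11, 11, 20, 20, 20, 18, 17, 12, 12, 12, 11, 19, 19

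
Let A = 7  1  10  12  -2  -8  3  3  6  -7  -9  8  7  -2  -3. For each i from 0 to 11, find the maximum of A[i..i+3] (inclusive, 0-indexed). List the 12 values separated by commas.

7 1 10 12 → max 12
1 10 12 -2 → max 12
10 12 -2 -8 → max 12
12 -2 -8 3 → max 12
-2 -8 3 3 → max 3
-8 3 3 6 → max 6
3 3 6 -7 → max 6
3 6 -7 -9 → max 6
6 -7 -9 8 → max 8
-7 -9 8 7 → max 8
-9 8 7 -2 → max 8
8 7 -2 -3 → max 8

12, 12, 12, 12, 3, 6, 6, 6, 8, 8, 8, 8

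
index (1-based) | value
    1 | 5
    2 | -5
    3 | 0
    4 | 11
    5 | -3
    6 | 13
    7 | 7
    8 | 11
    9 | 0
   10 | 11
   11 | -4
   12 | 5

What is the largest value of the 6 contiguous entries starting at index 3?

Elements at indices 3..8: 0, 11, -3, 13, 7, 11
max(0, 11, -3, 13, 7, 11) = 13

13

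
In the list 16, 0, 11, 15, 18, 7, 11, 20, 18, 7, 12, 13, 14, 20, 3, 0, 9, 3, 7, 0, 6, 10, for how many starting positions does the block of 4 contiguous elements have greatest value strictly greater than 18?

[16, 0, 11, 15] → max 16
[0, 11, 15, 18] → max 18
[11, 15, 18, 7] → max 18
[15, 18, 7, 11] → max 18
[18, 7, 11, 20] → max 20  > 18 ✓
[7, 11, 20, 18] → max 20  > 18 ✓
[11, 20, 18, 7] → max 20  > 18 ✓
[20, 18, 7, 12] → max 20  > 18 ✓
[18, 7, 12, 13] → max 18
[7, 12, 13, 14] → max 14
[12, 13, 14, 20] → max 20  > 18 ✓
[13, 14, 20, 3] → max 20  > 18 ✓
[14, 20, 3, 0] → max 20  > 18 ✓
[20, 3, 0, 9] → max 20  > 18 ✓
[3, 0, 9, 3] → max 9
[0, 9, 3, 7] → max 9
[9, 3, 7, 0] → max 9
[3, 7, 0, 6] → max 7
[7, 0, 6, 10] → max 10
8 windows satisfy the condition.

8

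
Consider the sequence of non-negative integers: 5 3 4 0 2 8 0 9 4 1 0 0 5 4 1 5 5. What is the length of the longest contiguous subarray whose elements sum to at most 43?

→ 5: sum 5, len 1
→ 3: sum 8, len 2
→ 4: sum 12, len 3
→ 0: sum 12, len 4
→ 2: sum 14, len 5
→ 8: sum 22, len 6
→ 0: sum 22, len 7
→ 9: sum 31, len 8
→ 4: sum 35, len 9
→ 1: sum 36, len 10
→ 0: sum 36, len 11
→ 0: sum 36, len 12
→ 5: sum 41, len 13
→ 4 (dropped 5): sum 40, len 13
→ 1: sum 41, len 14
→ 5 (dropped 3): sum 43, len 14
→ 5 (dropped 4, 0, 2): sum 42, len 12
Longest length seen: 14.

14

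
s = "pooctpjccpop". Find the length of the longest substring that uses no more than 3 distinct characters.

add p: window [p] (1 distinct), len 1
add o: window [p, o] (2 distinct), len 2
add o: window [p, o, o] (2 distinct), len 3
add c: window [p, o, o, c] (3 distinct), len 4
add t: window [o, o, c, t] (3 distinct), len 4
add p: window [c, t, p] (3 distinct), len 3
add j: window [t, p, j] (3 distinct), len 3
add c: window [p, j, c] (3 distinct), len 3
add c: window [p, j, c, c] (3 distinct), len 4
add p: window [p, j, c, c, p] (3 distinct), len 5
add o: window [c, c, p, o] (3 distinct), len 4
add p: window [c, c, p, o, p] (3 distinct), len 5
Longest length with ≤3 distinct: 5.

5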